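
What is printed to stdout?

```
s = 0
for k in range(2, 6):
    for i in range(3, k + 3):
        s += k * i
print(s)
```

k=2,i=3: s = 0+6 = 6
k=2,i=4: s = 6+8 = 14
k=3,i=3: s = 14+9 = 23
k=3,i=4: s = 23+12 = 35
k=3,i=5: s = 35+15 = 50
k=4,i=3: s = 50+12 = 62
k=4,i=4: s = 62+16 = 78
k=4,i=5: s = 78+20 = 98
k=4,i=6: s = 98+24 = 122
k=5,i=3: s = 122+15 = 137
k=5,i=4: s = 137+20 = 157
k=5,i=5: s = 157+25 = 182
k=5,i=6: s = 182+30 = 212
k=5,i=7: s = 212+35 = 247

247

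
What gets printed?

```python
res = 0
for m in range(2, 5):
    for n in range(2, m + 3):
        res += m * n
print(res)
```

140

m=2,n=2: res = 0+4 = 4
m=2,n=3: res = 4+6 = 10
m=2,n=4: res = 10+8 = 18
m=3,n=2: res = 18+6 = 24
m=3,n=3: res = 24+9 = 33
m=3,n=4: res = 33+12 = 45
m=3,n=5: res = 45+15 = 60
m=4,n=2: res = 60+8 = 68
m=4,n=3: res = 68+12 = 80
m=4,n=4: res = 80+16 = 96
m=4,n=5: res = 96+20 = 116
m=4,n=6: res = 116+24 = 140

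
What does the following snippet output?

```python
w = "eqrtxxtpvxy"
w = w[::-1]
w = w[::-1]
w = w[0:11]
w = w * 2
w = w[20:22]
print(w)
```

xy

reverse → 'yxvptxxtrqe'
reverse → 'eqrtxxtpvxy'
slice [0:11] → 'eqrtxxtpvxy'
repeat ×2 → 'eqrtxxtpvxyeqrtxxtpvxy'
slice [20:22] → 'xy'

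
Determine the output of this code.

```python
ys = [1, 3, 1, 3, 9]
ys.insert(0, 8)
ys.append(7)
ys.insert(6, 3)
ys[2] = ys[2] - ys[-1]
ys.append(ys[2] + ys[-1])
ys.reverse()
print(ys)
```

[3, 7, 3, 9, 3, 1, -4, 1, 8]

insert 8 at 0 → [8, 1, 3, 1, 3, 9]
append 7 → [8, 1, 3, 1, 3, 9, 7]
insert 3 at 6 → [8, 1, 3, 1, 3, 9, 3, 7]
ys[2] = ys[2]-ys[-1] = 3-7 = -4 → [8, 1, -4, 1, 3, 9, 3, 7]
append ys[2]+ys[-1] = (-4)+7 = 3 → [8, 1, -4, 1, 3, 9, 3, 7, 3]
reverse → [3, 7, 3, 9, 3, 1, -4, 1, 8]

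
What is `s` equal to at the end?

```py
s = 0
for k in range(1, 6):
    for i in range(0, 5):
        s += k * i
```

k=1,i=0: s = 0+0 = 0
k=1,i=1: s = 0+1 = 1
k=1,i=2: s = 1+2 = 3
k=1,i=3: s = 3+3 = 6
k=1,i=4: s = 6+4 = 10
k=2,i=0: s = 10+0 = 10
k=2,i=1: s = 10+2 = 12
k=2,i=2: s = 12+4 = 16
k=2,i=3: s = 16+6 = 22
k=2,i=4: s = 22+8 = 30
k=3,i=0: s = 30+0 = 30
k=3,i=1: s = 30+3 = 33
k=3,i=2: s = 33+6 = 39
k=3,i=3: s = 39+9 = 48
k=3,i=4: s = 48+12 = 60
k=4,i=0: s = 60+0 = 60
k=4,i=1: s = 60+4 = 64
k=4,i=2: s = 64+8 = 72
k=4,i=3: s = 72+12 = 84
k=4,i=4: s = 84+16 = 100
k=5,i=0: s = 100+0 = 100
k=5,i=1: s = 100+5 = 105
k=5,i=2: s = 105+10 = 115
k=5,i=3: s = 115+15 = 130
k=5,i=4: s = 130+20 = 150

150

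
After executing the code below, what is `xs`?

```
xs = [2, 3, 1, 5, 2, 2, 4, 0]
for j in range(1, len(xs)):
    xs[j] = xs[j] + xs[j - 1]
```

[2, 5, 6, 11, 13, 15, 19, 19]

j=1: xs[1] = 3+2 = 5 → [2, 5, 1, 5, 2, 2, 4, 0]
j=2: xs[2] = 1+5 = 6 → [2, 5, 6, 5, 2, 2, 4, 0]
j=3: xs[3] = 5+6 = 11 → [2, 5, 6, 11, 2, 2, 4, 0]
j=4: xs[4] = 2+11 = 13 → [2, 5, 6, 11, 13, 2, 4, 0]
j=5: xs[5] = 2+13 = 15 → [2, 5, 6, 11, 13, 15, 4, 0]
j=6: xs[6] = 4+15 = 19 → [2, 5, 6, 11, 13, 15, 19, 0]
j=7: xs[7] = 0+19 = 19 → [2, 5, 6, 11, 13, 15, 19, 19]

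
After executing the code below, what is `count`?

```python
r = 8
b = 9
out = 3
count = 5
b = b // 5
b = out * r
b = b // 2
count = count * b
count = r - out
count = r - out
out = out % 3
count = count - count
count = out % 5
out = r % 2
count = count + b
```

b = 9//5 = 1
b = 3*8 = 24
b = 24//2 = 12
count = 5*12 = 60
count = 8-3 = 5
count = 8-3 = 5
out = 3%3 = 0
count = 5-5 = 0
count = 0%5 = 0
out = 8%2 = 0
count = 0+12 = 12

12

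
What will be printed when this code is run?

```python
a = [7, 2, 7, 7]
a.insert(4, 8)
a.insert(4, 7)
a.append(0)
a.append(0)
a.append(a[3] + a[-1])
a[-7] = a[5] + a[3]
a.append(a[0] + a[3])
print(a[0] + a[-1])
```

21

insert 8 at 4 → [7, 2, 7, 7, 8]
insert 7 at 4 → [7, 2, 7, 7, 7, 8]
append 0 → [7, 2, 7, 7, 7, 8, 0]
append 0 → [7, 2, 7, 7, 7, 8, 0, 0]
append a[3]+a[-1] = 7+0 = 7 → [7, 2, 7, 7, 7, 8, 0, 0, 7]
a[-7] = a[5]+a[3] = 8+7 = 15 → [7, 2, 15, 7, 7, 8, 0, 0, 7]
append a[0]+a[3] = 7+7 = 14 → [7, 2, 15, 7, 7, 8, 0, 0, 7, 14]
a[0]+a[-1] = 7+14 = 21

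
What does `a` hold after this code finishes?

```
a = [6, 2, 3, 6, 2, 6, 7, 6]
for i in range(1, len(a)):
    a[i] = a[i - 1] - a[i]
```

[6, 4, 1, -5, -7, -13, -20, -26]

i=1: a[1] = 6-2 = 4 → [6, 4, 3, 6, 2, 6, 7, 6]
i=2: a[2] = 4-3 = 1 → [6, 4, 1, 6, 2, 6, 7, 6]
i=3: a[3] = 1-6 = -5 → [6, 4, 1, -5, 2, 6, 7, 6]
i=4: a[4] = (-5)-2 = -7 → [6, 4, 1, -5, -7, 6, 7, 6]
i=5: a[5] = (-7)-6 = -13 → [6, 4, 1, -5, -7, -13, 7, 6]
i=6: a[6] = (-13)-7 = -20 → [6, 4, 1, -5, -7, -13, -20, 6]
i=7: a[7] = (-20)-6 = -26 → [6, 4, 1, -5, -7, -13, -20, -26]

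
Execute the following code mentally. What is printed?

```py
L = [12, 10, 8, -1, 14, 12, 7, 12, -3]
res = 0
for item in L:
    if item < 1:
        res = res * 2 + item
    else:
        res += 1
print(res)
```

item=12: not <1, res = 0+1 = 1
item=10: not <1, res = 1+1 = 2
item=8: not <1, res = 2+1 = 3
item=-1: <1, res = 3*2+(-1) = 5
item=14: not <1, res = 5+1 = 6
item=12: not <1, res = 6+1 = 7
item=7: not <1, res = 7+1 = 8
item=12: not <1, res = 8+1 = 9
item=-3: <1, res = 9*2+(-3) = 15

15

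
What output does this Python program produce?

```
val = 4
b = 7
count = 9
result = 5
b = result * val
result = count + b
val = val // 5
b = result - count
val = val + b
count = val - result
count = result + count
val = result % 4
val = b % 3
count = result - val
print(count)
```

27

b = 5*4 = 20
result = 9+20 = 29
val = 4//5 = 0
b = 29-9 = 20
val = 0+20 = 20
count = 20-29 = -9
count = 29+(-9) = 20
val = 29%4 = 1
val = 20%3 = 2
count = 29-2 = 27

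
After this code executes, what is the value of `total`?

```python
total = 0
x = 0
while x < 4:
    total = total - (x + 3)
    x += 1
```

x=0: total = 0-3 = -3
x=1: total = (-3)-4 = -7
x=2: total = (-7)-5 = -12
x=3: total = (-12)-6 = -18

-18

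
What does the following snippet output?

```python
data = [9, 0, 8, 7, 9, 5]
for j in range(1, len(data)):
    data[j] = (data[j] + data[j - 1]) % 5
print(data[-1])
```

j=1: data[1] = (0+9)%5 = 4 → [9, 4, 8, 7, 9, 5]
j=2: data[2] = (8+4)%5 = 2 → [9, 4, 2, 7, 9, 5]
j=3: data[3] = (7+2)%5 = 4 → [9, 4, 2, 4, 9, 5]
j=4: data[4] = (9+4)%5 = 3 → [9, 4, 2, 4, 3, 5]
j=5: data[5] = (5+3)%5 = 3 → [9, 4, 2, 4, 3, 3]

3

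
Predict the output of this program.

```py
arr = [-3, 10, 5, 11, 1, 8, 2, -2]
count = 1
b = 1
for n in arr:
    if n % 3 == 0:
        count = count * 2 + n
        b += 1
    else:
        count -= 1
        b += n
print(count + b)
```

29

n=-3: %3==0, count = 1*2+(-3) = -1; b=2
n=10: not %3==0, count = (-1)-1 = -2; b=12
n=5: not %3==0, count = (-2)-1 = -3; b=17
n=11: not %3==0, count = (-3)-1 = -4; b=28
n=1: not %3==0, count = (-4)-1 = -5; b=29
n=8: not %3==0, count = (-5)-1 = -6; b=37
n=2: not %3==0, count = (-6)-1 = -7; b=39
n=-2: not %3==0, count = (-7)-1 = -8; b=37
count+b = (-8)+37 = 29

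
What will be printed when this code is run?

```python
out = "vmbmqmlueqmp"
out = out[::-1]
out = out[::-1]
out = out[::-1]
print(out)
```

reverse → 'pmqeulmqmbmv'
reverse → 'vmbmqmlueqmp'
reverse → 'pmqeulmqmbmv'

pmqeulmqmbmv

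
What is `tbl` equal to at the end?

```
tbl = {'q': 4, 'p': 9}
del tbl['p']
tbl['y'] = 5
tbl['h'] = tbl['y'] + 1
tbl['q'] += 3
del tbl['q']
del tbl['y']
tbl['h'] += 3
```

del 'p' → {'q': 4}
tbl['y'] = 5 → {'q': 4, 'y': 5}
tbl['h'] = tbl['y']+1 = 6 → {'q': 4, 'y': 5, 'h': 6}
tbl['q'] = 4+3 = 7 → {'q': 7, 'y': 5, 'h': 6}
del 'q' → {'y': 5, 'h': 6}
del 'y' → {'h': 6}
tbl['h'] = 6+3 = 9 → {'h': 9}

{'h': 9}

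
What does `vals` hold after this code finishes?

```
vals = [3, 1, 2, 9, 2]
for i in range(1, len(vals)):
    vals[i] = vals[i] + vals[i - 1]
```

[3, 4, 6, 15, 17]

i=1: vals[1] = 1+3 = 4 → [3, 4, 2, 9, 2]
i=2: vals[2] = 2+4 = 6 → [3, 4, 6, 9, 2]
i=3: vals[3] = 9+6 = 15 → [3, 4, 6, 15, 2]
i=4: vals[4] = 2+15 = 17 → [3, 4, 6, 15, 17]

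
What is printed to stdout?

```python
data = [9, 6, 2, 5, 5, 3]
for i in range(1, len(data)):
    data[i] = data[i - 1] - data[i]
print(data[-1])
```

-12

i=1: data[1] = 9-6 = 3 → [9, 3, 2, 5, 5, 3]
i=2: data[2] = 3-2 = 1 → [9, 3, 1, 5, 5, 3]
i=3: data[3] = 1-5 = -4 → [9, 3, 1, -4, 5, 3]
i=4: data[4] = (-4)-5 = -9 → [9, 3, 1, -4, -9, 3]
i=5: data[5] = (-9)-3 = -12 → [9, 3, 1, -4, -9, -12]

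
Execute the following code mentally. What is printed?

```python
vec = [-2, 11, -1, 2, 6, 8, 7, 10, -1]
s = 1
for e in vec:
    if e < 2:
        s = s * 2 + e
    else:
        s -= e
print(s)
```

e=-2: <2, s = 1*2+(-2) = 0
e=11: not <2, s = 0-11 = -11
e=-1: <2, s = (-11)*2+(-1) = -23
e=2: not <2, s = (-23)-2 = -25
e=6: not <2, s = (-25)-6 = -31
e=8: not <2, s = (-31)-8 = -39
e=7: not <2, s = (-39)-7 = -46
e=10: not <2, s = (-46)-10 = -56
e=-1: <2, s = (-56)*2+(-1) = -113

-113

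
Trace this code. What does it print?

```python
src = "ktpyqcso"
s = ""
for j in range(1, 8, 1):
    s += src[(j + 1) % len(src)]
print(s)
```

pyqcsok

j=1: add src[2]='p' → 'p'
j=2: add src[3]='y' → 'py'
j=3: add src[4]='q' → 'pyq'
j=4: add src[5]='c' → 'pyqc'
j=5: add src[6]='s' → 'pyqcs'
j=6: add src[7]='o' → 'pyqcso'
j=7: add src[0]='k' → 'pyqcsok'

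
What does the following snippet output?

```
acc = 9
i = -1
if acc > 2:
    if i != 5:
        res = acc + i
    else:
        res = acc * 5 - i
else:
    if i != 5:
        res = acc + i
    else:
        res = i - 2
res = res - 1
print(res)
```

7

acc=9, i=-1
acc > 2 is True; i != 5 is True
→ res = acc + i = 8
res = 8-1 = 7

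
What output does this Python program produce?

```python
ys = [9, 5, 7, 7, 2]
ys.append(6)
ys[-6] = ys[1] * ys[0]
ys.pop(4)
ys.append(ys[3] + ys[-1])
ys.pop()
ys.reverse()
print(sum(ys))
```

append 6 → [9, 5, 7, 7, 2, 6]
ys[-6] = ys[1]*ys[0] = 5*9 = 45 → [45, 5, 7, 7, 2, 6]
pop(4) removes 2 → [45, 5, 7, 7, 6]
append ys[3]+ys[-1] = 7+6 = 13 → [45, 5, 7, 7, 6, 13]
pop() removes 13 → [45, 5, 7, 7, 6]
reverse → [6, 7, 7, 5, 45]
sum = 70

70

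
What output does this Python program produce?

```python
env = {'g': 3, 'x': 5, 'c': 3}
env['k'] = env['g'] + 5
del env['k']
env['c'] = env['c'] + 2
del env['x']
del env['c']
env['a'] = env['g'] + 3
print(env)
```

env['k'] = env['g']+5 = 8 → {'g': 3, 'x': 5, 'c': 3, 'k': 8}
del 'k' → {'g': 3, 'x': 5, 'c': 3}
env['c'] = env['c']+2 = 5 → {'g': 3, 'x': 5, 'c': 5}
del 'x' → {'g': 3, 'c': 5}
del 'c' → {'g': 3}
env['a'] = env['g']+3 = 6 → {'g': 3, 'a': 6}

{'g': 3, 'a': 6}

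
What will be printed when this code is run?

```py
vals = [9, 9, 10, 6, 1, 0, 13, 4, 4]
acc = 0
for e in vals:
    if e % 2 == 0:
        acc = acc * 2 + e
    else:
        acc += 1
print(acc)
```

e=9: not even, acc = 0+1 = 1
e=9: not even, acc = 1+1 = 2
e=10: even, acc = 2*2+10 = 14
e=6: even, acc = 14*2+6 = 34
e=1: not even, acc = 34+1 = 35
e=0: even, acc = 35*2+0 = 70
e=13: not even, acc = 70+1 = 71
e=4: even, acc = 71*2+4 = 146
e=4: even, acc = 146*2+4 = 296

296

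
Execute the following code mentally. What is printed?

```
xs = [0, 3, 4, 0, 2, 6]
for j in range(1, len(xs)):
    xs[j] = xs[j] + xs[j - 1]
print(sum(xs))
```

41

j=1: xs[1] = 3+0 = 3 → [0, 3, 4, 0, 2, 6]
j=2: xs[2] = 4+3 = 7 → [0, 3, 7, 0, 2, 6]
j=3: xs[3] = 0+7 = 7 → [0, 3, 7, 7, 2, 6]
j=4: xs[4] = 2+7 = 9 → [0, 3, 7, 7, 9, 6]
j=5: xs[5] = 6+9 = 15 → [0, 3, 7, 7, 9, 15]
sum = 41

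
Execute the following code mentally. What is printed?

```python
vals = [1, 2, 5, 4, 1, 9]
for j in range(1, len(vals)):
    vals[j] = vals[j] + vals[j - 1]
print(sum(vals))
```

j=1: vals[1] = 2+1 = 3 → [1, 3, 5, 4, 1, 9]
j=2: vals[2] = 5+3 = 8 → [1, 3, 8, 4, 1, 9]
j=3: vals[3] = 4+8 = 12 → [1, 3, 8, 12, 1, 9]
j=4: vals[4] = 1+12 = 13 → [1, 3, 8, 12, 13, 9]
j=5: vals[5] = 9+13 = 22 → [1, 3, 8, 12, 13, 22]
sum = 59

59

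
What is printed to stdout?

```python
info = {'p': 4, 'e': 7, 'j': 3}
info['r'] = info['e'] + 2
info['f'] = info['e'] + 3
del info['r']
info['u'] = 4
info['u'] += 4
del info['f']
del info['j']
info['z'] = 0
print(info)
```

info['r'] = info['e']+2 = 9 → {'p': 4, 'e': 7, 'j': 3, 'r': 9}
info['f'] = info['e']+3 = 10 → {'p': 4, 'e': 7, 'j': 3, 'r': 9, 'f': 10}
del 'r' → {'p': 4, 'e': 7, 'j': 3, 'f': 10}
info['u'] = 4 → {'p': 4, 'e': 7, 'j': 3, 'f': 10, 'u': 4}
info['u'] = 4+4 = 8 → {'p': 4, 'e': 7, 'j': 3, 'f': 10, 'u': 8}
del 'f' → {'p': 4, 'e': 7, 'j': 3, 'u': 8}
del 'j' → {'p': 4, 'e': 7, 'u': 8}
info['z'] = 0 → {'p': 4, 'e': 7, 'u': 8, 'z': 0}

{'p': 4, 'e': 7, 'u': 8, 'z': 0}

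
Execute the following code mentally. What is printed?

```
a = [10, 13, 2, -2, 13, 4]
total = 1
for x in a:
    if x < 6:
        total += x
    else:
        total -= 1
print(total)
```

x=10: not <6, total = 1-1 = 0
x=13: not <6, total = 0-1 = -1
x=2: <6, total = (-1)+2 = 1
x=-2: <6, total = 1+(-2) = -1
x=13: not <6, total = (-1)-1 = -2
x=4: <6, total = (-2)+4 = 2

2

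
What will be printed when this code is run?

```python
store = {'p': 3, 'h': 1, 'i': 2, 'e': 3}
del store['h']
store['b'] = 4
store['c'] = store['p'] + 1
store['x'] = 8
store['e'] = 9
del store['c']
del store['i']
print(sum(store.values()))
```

24

del 'h' → {'p': 3, 'i': 2, 'e': 3}
store['b'] = 4 → {'p': 3, 'i': 2, 'e': 3, 'b': 4}
store['c'] = store['p']+1 = 4 → {'p': 3, 'i': 2, 'e': 3, 'b': 4, 'c': 4}
store['x'] = 8 → {'p': 3, 'i': 2, 'e': 3, 'b': 4, 'c': 4, 'x': 8}
store['e'] = 9 → {'p': 3, 'i': 2, 'e': 9, 'b': 4, 'c': 4, 'x': 8}
del 'c' → {'p': 3, 'i': 2, 'e': 9, 'b': 4, 'x': 8}
del 'i' → {'p': 3, 'e': 9, 'b': 4, 'x': 8}
sum of values = 24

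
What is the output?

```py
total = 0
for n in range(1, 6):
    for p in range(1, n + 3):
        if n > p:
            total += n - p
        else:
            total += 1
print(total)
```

35

n=1,p=1: not 1>1, total = 0+1 = 1
n=1,p=2: not 1>2, total = 1+1 = 2
n=1,p=3: not 1>3, total = 2+1 = 3
n=2,p=1: 2>1, total = 3+1 = 4
n=2,p=2: not 2>2, total = 4+1 = 5
n=2,p=3: not 2>3, total = 5+1 = 6
n=2,p=4: not 2>4, total = 6+1 = 7
n=3,p=1: 3>1, total = 7+2 = 9
n=3,p=2: 3>2, total = 9+1 = 10
n=3,p=3: not 3>3, total = 10+1 = 11
n=3,p=4: not 3>4, total = 11+1 = 12
n=3,p=5: not 3>5, total = 12+1 = 13
n=4,p=1: 4>1, total = 13+3 = 16
n=4,p=2: 4>2, total = 16+2 = 18
n=4,p=3: 4>3, total = 18+1 = 19
n=4,p=4: not 4>4, total = 19+1 = 20
n=4,p=5: not 4>5, total = 20+1 = 21
n=4,p=6: not 4>6, total = 21+1 = 22
n=5,p=1: 5>1, total = 22+4 = 26
n=5,p=2: 5>2, total = 26+3 = 29
n=5,p=3: 5>3, total = 29+2 = 31
n=5,p=4: 5>4, total = 31+1 = 32
n=5,p=5: not 5>5, total = 32+1 = 33
n=5,p=6: not 5>6, total = 33+1 = 34
n=5,p=7: not 5>7, total = 34+1 = 35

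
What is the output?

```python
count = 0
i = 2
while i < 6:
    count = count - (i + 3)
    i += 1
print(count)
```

i=2: count = 0-5 = -5
i=3: count = (-5)-6 = -11
i=4: count = (-11)-7 = -18
i=5: count = (-18)-8 = -26

-26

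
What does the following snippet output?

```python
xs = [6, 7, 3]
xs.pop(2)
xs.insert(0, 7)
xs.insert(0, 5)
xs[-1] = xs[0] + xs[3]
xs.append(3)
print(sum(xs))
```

33

pop(2) removes 3 → [6, 7]
insert 7 at 0 → [7, 6, 7]
insert 5 at 0 → [5, 7, 6, 7]
xs[-1] = xs[0]+xs[3] = 5+7 = 12 → [5, 7, 6, 12]
append 3 → [5, 7, 6, 12, 3]
sum = 33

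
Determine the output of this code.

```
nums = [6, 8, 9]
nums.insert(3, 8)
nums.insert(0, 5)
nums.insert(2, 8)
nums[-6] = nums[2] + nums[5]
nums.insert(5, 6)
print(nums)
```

insert 8 at 3 → [6, 8, 9, 8]
insert 5 at 0 → [5, 6, 8, 9, 8]
insert 8 at 2 → [5, 6, 8, 8, 9, 8]
nums[-6] = nums[2]+nums[5] = 8+8 = 16 → [16, 6, 8, 8, 9, 8]
insert 6 at 5 → [16, 6, 8, 8, 9, 6, 8]

[16, 6, 8, 8, 9, 6, 8]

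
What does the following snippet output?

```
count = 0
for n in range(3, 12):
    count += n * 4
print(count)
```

n=3: count = 0+3*4 = 12
n=4: count = 12+4*4 = 28
n=5: count = 28+5*4 = 48
n=6: count = 48+6*4 = 72
n=7: count = 72+7*4 = 100
n=8: count = 100+8*4 = 132
n=9: count = 132+9*4 = 168
n=10: count = 168+10*4 = 208
n=11: count = 208+11*4 = 252

252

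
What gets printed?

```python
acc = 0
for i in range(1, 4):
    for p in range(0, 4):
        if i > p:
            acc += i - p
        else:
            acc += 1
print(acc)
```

16

i=1,p=0: 1>0, acc = 0+1 = 1
i=1,p=1: not 1>1, acc = 1+1 = 2
i=1,p=2: not 1>2, acc = 2+1 = 3
i=1,p=3: not 1>3, acc = 3+1 = 4
i=2,p=0: 2>0, acc = 4+2 = 6
i=2,p=1: 2>1, acc = 6+1 = 7
i=2,p=2: not 2>2, acc = 7+1 = 8
i=2,p=3: not 2>3, acc = 8+1 = 9
i=3,p=0: 3>0, acc = 9+3 = 12
i=3,p=1: 3>1, acc = 12+2 = 14
i=3,p=2: 3>2, acc = 14+1 = 15
i=3,p=3: not 3>3, acc = 15+1 = 16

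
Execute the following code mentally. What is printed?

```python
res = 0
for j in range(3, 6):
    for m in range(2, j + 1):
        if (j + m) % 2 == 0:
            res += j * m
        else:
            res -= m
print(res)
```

62

j=3,m=2: odd sum, res = 0-2 = -2
j=3,m=3: even sum, res = (-2)+9 = 7
j=4,m=2: even sum, res = 7+8 = 15
j=4,m=3: odd sum, res = 15-3 = 12
j=4,m=4: even sum, res = 12+16 = 28
j=5,m=2: odd sum, res = 28-2 = 26
j=5,m=3: even sum, res = 26+15 = 41
j=5,m=4: odd sum, res = 41-4 = 37
j=5,m=5: even sum, res = 37+25 = 62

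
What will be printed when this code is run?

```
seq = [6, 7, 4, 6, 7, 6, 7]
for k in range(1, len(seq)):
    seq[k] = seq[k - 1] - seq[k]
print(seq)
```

k=1: seq[1] = 6-7 = -1 → [6, -1, 4, 6, 7, 6, 7]
k=2: seq[2] = (-1)-4 = -5 → [6, -1, -5, 6, 7, 6, 7]
k=3: seq[3] = (-5)-6 = -11 → [6, -1, -5, -11, 7, 6, 7]
k=4: seq[4] = (-11)-7 = -18 → [6, -1, -5, -11, -18, 6, 7]
k=5: seq[5] = (-18)-6 = -24 → [6, -1, -5, -11, -18, -24, 7]
k=6: seq[6] = (-24)-7 = -31 → [6, -1, -5, -11, -18, -24, -31]

[6, -1, -5, -11, -18, -24, -31]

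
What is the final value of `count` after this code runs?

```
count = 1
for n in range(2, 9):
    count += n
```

36

n=2: count = 1+2 = 3
n=3: count = 3+3 = 6
n=4: count = 6+4 = 10
n=5: count = 10+5 = 15
n=6: count = 15+6 = 21
n=7: count = 21+7 = 28
n=8: count = 28+8 = 36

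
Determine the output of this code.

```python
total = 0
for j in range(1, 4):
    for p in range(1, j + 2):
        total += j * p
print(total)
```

j=1,p=1: total = 0+1 = 1
j=1,p=2: total = 1+2 = 3
j=2,p=1: total = 3+2 = 5
j=2,p=2: total = 5+4 = 9
j=2,p=3: total = 9+6 = 15
j=3,p=1: total = 15+3 = 18
j=3,p=2: total = 18+6 = 24
j=3,p=3: total = 24+9 = 33
j=3,p=4: total = 33+12 = 45

45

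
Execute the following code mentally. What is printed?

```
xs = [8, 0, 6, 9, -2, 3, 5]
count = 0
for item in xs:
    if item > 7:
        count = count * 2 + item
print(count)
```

25

item=8: >7, count = 0*2+8 = 8
item=0: not >7
item=6: not >7
item=9: >7, count = 8*2+9 = 25
item=-2: not >7
item=3: not >7
item=5: not >7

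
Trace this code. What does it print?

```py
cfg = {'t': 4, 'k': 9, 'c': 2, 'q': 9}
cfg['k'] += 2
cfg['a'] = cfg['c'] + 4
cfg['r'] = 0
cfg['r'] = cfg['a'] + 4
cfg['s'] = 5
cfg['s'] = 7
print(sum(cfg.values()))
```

49

cfg['k'] = 9+2 = 11 → {'t': 4, 'k': 11, 'c': 2, 'q': 9}
cfg['a'] = cfg['c']+4 = 6 → {'t': 4, 'k': 11, 'c': 2, 'q': 9, 'a': 6}
cfg['r'] = 0 → {'t': 4, 'k': 11, 'c': 2, 'q': 9, 'a': 6, 'r': 0}
cfg['r'] = cfg['a']+4 = 10 → {'t': 4, 'k': 11, 'c': 2, 'q': 9, 'a': 6, 'r': 10}
cfg['s'] = 5 → {'t': 4, 'k': 11, 'c': 2, 'q': 9, 'a': 6, 'r': 10, 's': 5}
cfg['s'] = 7 → {'t': 4, 'k': 11, 'c': 2, 'q': 9, 'a': 6, 'r': 10, 's': 7}
sum of values = 49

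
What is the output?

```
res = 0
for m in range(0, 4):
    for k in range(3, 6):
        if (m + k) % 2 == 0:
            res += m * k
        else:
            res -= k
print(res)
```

16

m=0,k=3: odd sum, res = 0-3 = -3
m=0,k=4: even sum, res = (-3)+0 = -3
m=0,k=5: odd sum, res = (-3)-5 = -8
m=1,k=3: even sum, res = (-8)+3 = -5
m=1,k=4: odd sum, res = (-5)-4 = -9
m=1,k=5: even sum, res = (-9)+5 = -4
m=2,k=3: odd sum, res = (-4)-3 = -7
m=2,k=4: even sum, res = (-7)+8 = 1
m=2,k=5: odd sum, res = 1-5 = -4
m=3,k=3: even sum, res = (-4)+9 = 5
m=3,k=4: odd sum, res = 5-4 = 1
m=3,k=5: even sum, res = 1+15 = 16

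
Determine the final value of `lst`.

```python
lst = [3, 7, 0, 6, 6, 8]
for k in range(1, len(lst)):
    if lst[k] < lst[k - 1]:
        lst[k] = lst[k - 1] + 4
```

k=1: 7>=3, unchanged → [3, 7, 0, 6, 6, 8]
k=2: 0<7, lst[2] = 7+4 = 11 → [3, 7, 11, 6, 6, 8]
k=3: 6<11, lst[3] = 11+4 = 15 → [3, 7, 11, 15, 6, 8]
k=4: 6<15, lst[4] = 15+4 = 19 → [3, 7, 11, 15, 19, 8]
k=5: 8<19, lst[5] = 19+4 = 23 → [3, 7, 11, 15, 19, 23]

[3, 7, 11, 15, 19, 23]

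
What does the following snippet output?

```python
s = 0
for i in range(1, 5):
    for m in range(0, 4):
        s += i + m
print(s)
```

64

i=1,m=0: s = 0+1 = 1
i=1,m=1: s = 1+2 = 3
i=1,m=2: s = 3+3 = 6
i=1,m=3: s = 6+4 = 10
i=2,m=0: s = 10+2 = 12
i=2,m=1: s = 12+3 = 15
i=2,m=2: s = 15+4 = 19
i=2,m=3: s = 19+5 = 24
i=3,m=0: s = 24+3 = 27
i=3,m=1: s = 27+4 = 31
i=3,m=2: s = 31+5 = 36
i=3,m=3: s = 36+6 = 42
i=4,m=0: s = 42+4 = 46
i=4,m=1: s = 46+5 = 51
i=4,m=2: s = 51+6 = 57
i=4,m=3: s = 57+7 = 64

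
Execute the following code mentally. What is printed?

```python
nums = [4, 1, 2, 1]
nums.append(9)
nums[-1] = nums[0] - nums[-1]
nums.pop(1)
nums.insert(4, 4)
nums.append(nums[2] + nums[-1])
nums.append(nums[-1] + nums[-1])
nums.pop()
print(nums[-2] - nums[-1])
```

append 9 → [4, 1, 2, 1, 9]
nums[-1] = nums[0]-nums[-1] = 4-9 = -5 → [4, 1, 2, 1, -5]
pop(1) removes 1 → [4, 2, 1, -5]
insert 4 at 4 → [4, 2, 1, -5, 4]
append nums[2]+nums[-1] = 1+4 = 5 → [4, 2, 1, -5, 4, 5]
append nums[-1]+nums[-1] = 5+5 = 10 → [4, 2, 1, -5, 4, 5, 10]
pop() removes 10 → [4, 2, 1, -5, 4, 5]
nums[-2]-nums[-1] = 4-5 = -1

-1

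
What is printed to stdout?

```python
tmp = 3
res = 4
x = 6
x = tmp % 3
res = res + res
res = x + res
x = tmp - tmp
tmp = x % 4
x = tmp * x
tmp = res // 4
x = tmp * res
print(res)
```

x = 3%3 = 0
res = 4+4 = 8
res = 0+8 = 8
x = 3-3 = 0
tmp = 0%4 = 0
x = 0*0 = 0
tmp = 8//4 = 2
x = 2*8 = 16

8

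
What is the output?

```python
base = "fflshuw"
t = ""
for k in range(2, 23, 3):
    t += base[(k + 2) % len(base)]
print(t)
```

hfswluf

k=2: add base[4]='h' → 'h'
k=5: add base[0]='f' → 'hf'
k=8: add base[3]='s' → 'hfs'
k=11: add base[6]='w' → 'hfsw'
k=14: add base[2]='l' → 'hfswl'
k=17: add base[5]='u' → 'hfswlu'
k=20: add base[1]='f' → 'hfswluf'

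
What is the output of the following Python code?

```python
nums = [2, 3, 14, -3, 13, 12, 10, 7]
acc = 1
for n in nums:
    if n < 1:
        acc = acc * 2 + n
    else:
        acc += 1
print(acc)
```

9

n=2: not <1, acc = 1+1 = 2
n=3: not <1, acc = 2+1 = 3
n=14: not <1, acc = 3+1 = 4
n=-3: <1, acc = 4*2+(-3) = 5
n=13: not <1, acc = 5+1 = 6
n=12: not <1, acc = 6+1 = 7
n=10: not <1, acc = 7+1 = 8
n=7: not <1, acc = 8+1 = 9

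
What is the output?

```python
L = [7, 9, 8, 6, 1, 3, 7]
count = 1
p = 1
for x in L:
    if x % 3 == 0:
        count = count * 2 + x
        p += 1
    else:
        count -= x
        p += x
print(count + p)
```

x=7: not %3==0, count = 1-7 = -6; p=8
x=9: %3==0, count = (-6)*2+9 = -3; p=9
x=8: not %3==0, count = (-3)-8 = -11; p=17
x=6: %3==0, count = (-11)*2+6 = -16; p=18
x=1: not %3==0, count = (-16)-1 = -17; p=19
x=3: %3==0, count = (-17)*2+3 = -31; p=20
x=7: not %3==0, count = (-31)-7 = -38; p=27
count+p = (-38)+27 = -11

-11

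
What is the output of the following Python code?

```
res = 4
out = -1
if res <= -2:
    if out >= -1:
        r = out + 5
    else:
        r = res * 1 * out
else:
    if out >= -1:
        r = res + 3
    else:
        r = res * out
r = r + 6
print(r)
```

13

res=4, out=-1
res <= -2 is False; out >= -1 is True
→ r = res + 3 = 7
r = 7+6 = 13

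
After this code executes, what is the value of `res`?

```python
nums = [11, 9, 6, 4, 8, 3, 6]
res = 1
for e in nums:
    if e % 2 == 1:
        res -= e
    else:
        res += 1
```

e=11: odd, res = 1-11 = -10
e=9: odd, res = (-10)-9 = -19
e=6: not odd, res = (-19)+1 = -18
e=4: not odd, res = (-18)+1 = -17
e=8: not odd, res = (-17)+1 = -16
e=3: odd, res = (-16)-3 = -19
e=6: not odd, res = (-19)+1 = -18

-18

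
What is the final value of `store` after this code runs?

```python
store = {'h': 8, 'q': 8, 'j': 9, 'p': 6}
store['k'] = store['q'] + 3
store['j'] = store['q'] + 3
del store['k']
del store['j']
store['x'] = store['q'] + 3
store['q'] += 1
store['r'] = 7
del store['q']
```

store['k'] = store['q']+3 = 11 → {'h': 8, 'q': 8, 'j': 9, 'p': 6, 'k': 11}
store['j'] = store['q']+3 = 11 → {'h': 8, 'q': 8, 'j': 11, 'p': 6, 'k': 11}
del 'k' → {'h': 8, 'q': 8, 'j': 11, 'p': 6}
del 'j' → {'h': 8, 'q': 8, 'p': 6}
store['x'] = store['q']+3 = 11 → {'h': 8, 'q': 8, 'p': 6, 'x': 11}
store['q'] = 8+1 = 9 → {'h': 8, 'q': 9, 'p': 6, 'x': 11}
store['r'] = 7 → {'h': 8, 'q': 9, 'p': 6, 'x': 11, 'r': 7}
del 'q' → {'h': 8, 'p': 6, 'x': 11, 'r': 7}

{'h': 8, 'p': 6, 'x': 11, 'r': 7}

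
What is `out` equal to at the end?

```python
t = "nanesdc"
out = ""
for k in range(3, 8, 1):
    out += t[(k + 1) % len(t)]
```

'sdcna'

k=3: add t[4]='s' → 's'
k=4: add t[5]='d' → 'sd'
k=5: add t[6]='c' → 'sdc'
k=6: add t[0]='n' → 'sdcn'
k=7: add t[1]='a' → 'sdcna'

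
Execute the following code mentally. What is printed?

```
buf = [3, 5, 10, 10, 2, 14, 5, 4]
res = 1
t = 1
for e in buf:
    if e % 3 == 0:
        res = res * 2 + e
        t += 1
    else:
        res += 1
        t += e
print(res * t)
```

e=3: %3==0, res = 1*2+3 = 5; t=2
e=5: not %3==0, res = 5+1 = 6; t=7
e=10: not %3==0, res = 6+1 = 7; t=17
e=10: not %3==0, res = 7+1 = 8; t=27
e=2: not %3==0, res = 8+1 = 9; t=29
e=14: not %3==0, res = 9+1 = 10; t=43
e=5: not %3==0, res = 10+1 = 11; t=48
e=4: not %3==0, res = 11+1 = 12; t=52
res*t = 12*52 = 624

624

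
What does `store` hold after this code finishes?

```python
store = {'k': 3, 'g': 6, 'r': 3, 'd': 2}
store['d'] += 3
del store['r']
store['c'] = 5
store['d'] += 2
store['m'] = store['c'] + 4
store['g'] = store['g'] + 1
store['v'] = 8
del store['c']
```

store['d'] = 2+3 = 5 → {'k': 3, 'g': 6, 'r': 3, 'd': 5}
del 'r' → {'k': 3, 'g': 6, 'd': 5}
store['c'] = 5 → {'k': 3, 'g': 6, 'd': 5, 'c': 5}
store['d'] = 5+2 = 7 → {'k': 3, 'g': 6, 'd': 7, 'c': 5}
store['m'] = store['c']+4 = 9 → {'k': 3, 'g': 6, 'd': 7, 'c': 5, 'm': 9}
store['g'] = store['g']+1 = 7 → {'k': 3, 'g': 7, 'd': 7, 'c': 5, 'm': 9}
store['v'] = 8 → {'k': 3, 'g': 7, 'd': 7, 'c': 5, 'm': 9, 'v': 8}
del 'c' → {'k': 3, 'g': 7, 'd': 7, 'm': 9, 'v': 8}

{'k': 3, 'g': 7, 'd': 7, 'm': 9, 'v': 8}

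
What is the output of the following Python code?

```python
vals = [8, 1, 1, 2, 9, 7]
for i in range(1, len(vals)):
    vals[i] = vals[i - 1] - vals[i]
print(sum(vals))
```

i=1: vals[1] = 8-1 = 7 → [8, 7, 1, 2, 9, 7]
i=2: vals[2] = 7-1 = 6 → [8, 7, 6, 2, 9, 7]
i=3: vals[3] = 6-2 = 4 → [8, 7, 6, 4, 9, 7]
i=4: vals[4] = 4-9 = -5 → [8, 7, 6, 4, -5, 7]
i=5: vals[5] = (-5)-7 = -12 → [8, 7, 6, 4, -5, -12]
sum = 8

8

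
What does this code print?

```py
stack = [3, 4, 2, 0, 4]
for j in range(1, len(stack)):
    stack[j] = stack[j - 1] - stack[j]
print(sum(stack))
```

-11

j=1: stack[1] = 3-4 = -1 → [3, -1, 2, 0, 4]
j=2: stack[2] = (-1)-2 = -3 → [3, -1, -3, 0, 4]
j=3: stack[3] = (-3)-0 = -3 → [3, -1, -3, -3, 4]
j=4: stack[4] = (-3)-4 = -7 → [3, -1, -3, -3, -7]
sum = -11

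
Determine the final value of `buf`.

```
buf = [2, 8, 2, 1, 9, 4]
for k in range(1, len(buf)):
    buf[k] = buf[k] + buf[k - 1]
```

k=1: buf[1] = 8+2 = 10 → [2, 10, 2, 1, 9, 4]
k=2: buf[2] = 2+10 = 12 → [2, 10, 12, 1, 9, 4]
k=3: buf[3] = 1+12 = 13 → [2, 10, 12, 13, 9, 4]
k=4: buf[4] = 9+13 = 22 → [2, 10, 12, 13, 22, 4]
k=5: buf[5] = 4+22 = 26 → [2, 10, 12, 13, 22, 26]

[2, 10, 12, 13, 22, 26]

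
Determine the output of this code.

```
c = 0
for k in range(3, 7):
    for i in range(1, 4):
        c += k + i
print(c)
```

k=3,i=1: c = 0+4 = 4
k=3,i=2: c = 4+5 = 9
k=3,i=3: c = 9+6 = 15
k=4,i=1: c = 15+5 = 20
k=4,i=2: c = 20+6 = 26
k=4,i=3: c = 26+7 = 33
k=5,i=1: c = 33+6 = 39
k=5,i=2: c = 39+7 = 46
k=5,i=3: c = 46+8 = 54
k=6,i=1: c = 54+7 = 61
k=6,i=2: c = 61+8 = 69
k=6,i=3: c = 69+9 = 78

78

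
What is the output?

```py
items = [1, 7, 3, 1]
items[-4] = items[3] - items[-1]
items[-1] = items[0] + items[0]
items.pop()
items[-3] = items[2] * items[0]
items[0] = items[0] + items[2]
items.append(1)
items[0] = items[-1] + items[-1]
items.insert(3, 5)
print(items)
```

items[-4] = items[3]-items[-1] = 1-1 = 0 → [0, 7, 3, 1]
items[-1] = items[0]+items[0] = 0+0 = 0 → [0, 7, 3, 0]
pop() removes 0 → [0, 7, 3]
items[-3] = items[2]*items[0] = 3*0 = 0 → [0, 7, 3]
items[0] = items[0]+items[2] = 0+3 = 3 → [3, 7, 3]
append 1 → [3, 7, 3, 1]
items[0] = items[-1]+items[-1] = 1+1 = 2 → [2, 7, 3, 1]
insert 5 at 3 → [2, 7, 3, 5, 1]

[2, 7, 3, 5, 1]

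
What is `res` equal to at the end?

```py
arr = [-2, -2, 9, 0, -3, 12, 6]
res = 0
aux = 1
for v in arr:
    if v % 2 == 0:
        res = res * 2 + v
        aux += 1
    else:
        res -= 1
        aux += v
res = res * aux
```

v=-2: even, res = 0*2+(-2) = -2; aux=2
v=-2: even, res = (-2)*2+(-2) = -6; aux=3
v=9: not even, res = (-6)-1 = -7; aux=12
v=0: even, res = (-7)*2+0 = -14; aux=13
v=-3: not even, res = (-14)-1 = -15; aux=10
v=12: even, res = (-15)*2+12 = -18; aux=11
v=6: even, res = (-18)*2+6 = -30; aux=12
res*aux = (-30)*12 = -360

-360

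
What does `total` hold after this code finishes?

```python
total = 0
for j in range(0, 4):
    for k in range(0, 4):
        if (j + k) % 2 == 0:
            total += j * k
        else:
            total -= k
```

j=0,k=0: even sum, total = 0+0 = 0
j=0,k=1: odd sum, total = 0-1 = -1
j=0,k=2: even sum, total = (-1)+0 = -1
j=0,k=3: odd sum, total = (-1)-3 = -4
j=1,k=0: odd sum, total = (-4)-0 = -4
j=1,k=1: even sum, total = (-4)+1 = -3
j=1,k=2: odd sum, total = (-3)-2 = -5
j=1,k=3: even sum, total = (-5)+3 = -2
j=2,k=0: even sum, total = (-2)+0 = -2
j=2,k=1: odd sum, total = (-2)-1 = -3
j=2,k=2: even sum, total = (-3)+4 = 1
j=2,k=3: odd sum, total = 1-3 = -2
j=3,k=0: odd sum, total = (-2)-0 = -2
j=3,k=1: even sum, total = (-2)+3 = 1
j=3,k=2: odd sum, total = 1-2 = -1
j=3,k=3: even sum, total = (-1)+9 = 8

8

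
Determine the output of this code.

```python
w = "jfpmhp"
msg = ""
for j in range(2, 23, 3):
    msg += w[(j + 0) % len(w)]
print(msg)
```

j=2: add w[2]='p' → 'p'
j=5: add w[5]='p' → 'pp'
j=8: add w[2]='p' → 'ppp'
j=11: add w[5]='p' → 'pppp'
j=14: add w[2]='p' → 'ppppp'
j=17: add w[5]='p' → 'pppppp'
j=20: add w[2]='p' → 'ppppppp'

ppppppp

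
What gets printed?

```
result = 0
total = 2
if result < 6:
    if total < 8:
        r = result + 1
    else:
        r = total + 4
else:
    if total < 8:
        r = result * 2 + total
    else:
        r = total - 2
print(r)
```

result=0, total=2
result < 6 is True; total < 8 is True
→ r = result + 1 = 1

1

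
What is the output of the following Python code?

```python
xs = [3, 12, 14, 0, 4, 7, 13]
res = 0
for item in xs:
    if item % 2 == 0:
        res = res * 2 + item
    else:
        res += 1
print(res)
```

174

item=3: not even, res = 0+1 = 1
item=12: even, res = 1*2+12 = 14
item=14: even, res = 14*2+14 = 42
item=0: even, res = 42*2+0 = 84
item=4: even, res = 84*2+4 = 172
item=7: not even, res = 172+1 = 173
item=13: not even, res = 173+1 = 174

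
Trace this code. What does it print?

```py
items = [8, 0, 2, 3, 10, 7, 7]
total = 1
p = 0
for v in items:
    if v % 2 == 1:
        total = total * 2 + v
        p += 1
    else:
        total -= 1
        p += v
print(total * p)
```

v=8: not odd, total = 1-1 = 0; p=8
v=0: not odd, total = 0-1 = -1; p=8
v=2: not odd, total = (-1)-1 = -2; p=10
v=3: odd, total = (-2)*2+3 = -1; p=11
v=10: not odd, total = (-1)-1 = -2; p=21
v=7: odd, total = (-2)*2+7 = 3; p=22
v=7: odd, total = 3*2+7 = 13; p=23
total*p = 13*23 = 299

299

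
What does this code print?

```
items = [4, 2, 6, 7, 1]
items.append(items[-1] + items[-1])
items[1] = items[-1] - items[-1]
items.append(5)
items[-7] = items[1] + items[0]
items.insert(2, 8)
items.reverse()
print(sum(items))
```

append items[-1]+items[-1] = 1+1 = 2 → [4, 2, 6, 7, 1, 2]
items[1] = items[-1]-items[-1] = 2-2 = 0 → [4, 0, 6, 7, 1, 2]
append 5 → [4, 0, 6, 7, 1, 2, 5]
items[-7] = items[1]+items[0] = 0+4 = 4 → [4, 0, 6, 7, 1, 2, 5]
insert 8 at 2 → [4, 0, 8, 6, 7, 1, 2, 5]
reverse → [5, 2, 1, 7, 6, 8, 0, 4]
sum = 33

33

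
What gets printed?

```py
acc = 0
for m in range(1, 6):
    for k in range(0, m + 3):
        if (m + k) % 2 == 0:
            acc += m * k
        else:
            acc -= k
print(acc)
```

138

m=1,k=0: odd sum, acc = 0-0 = 0
m=1,k=1: even sum, acc = 0+1 = 1
m=1,k=2: odd sum, acc = 1-2 = -1
m=1,k=3: even sum, acc = (-1)+3 = 2
m=2,k=0: even sum, acc = 2+0 = 2
m=2,k=1: odd sum, acc = 2-1 = 1
m=2,k=2: even sum, acc = 1+4 = 5
m=2,k=3: odd sum, acc = 5-3 = 2
m=2,k=4: even sum, acc = 2+8 = 10
m=3,k=0: odd sum, acc = 10-0 = 10
m=3,k=1: even sum, acc = 10+3 = 13
m=3,k=2: odd sum, acc = 13-2 = 11
m=3,k=3: even sum, acc = 11+9 = 20
m=3,k=4: odd sum, acc = 20-4 = 16
m=3,k=5: even sum, acc = 16+15 = 31
m=4,k=0: even sum, acc = 31+0 = 31
m=4,k=1: odd sum, acc = 31-1 = 30
m=4,k=2: even sum, acc = 30+8 = 38
m=4,k=3: odd sum, acc = 38-3 = 35
m=4,k=4: even sum, acc = 35+16 = 51
m=4,k=5: odd sum, acc = 51-5 = 46
m=4,k=6: even sum, acc = 46+24 = 70
m=5,k=0: odd sum, acc = 70-0 = 70
m=5,k=1: even sum, acc = 70+5 = 75
m=5,k=2: odd sum, acc = 75-2 = 73
m=5,k=3: even sum, acc = 73+15 = 88
m=5,k=4: odd sum, acc = 88-4 = 84
m=5,k=5: even sum, acc = 84+25 = 109
m=5,k=6: odd sum, acc = 109-6 = 103
m=5,k=7: even sum, acc = 103+35 = 138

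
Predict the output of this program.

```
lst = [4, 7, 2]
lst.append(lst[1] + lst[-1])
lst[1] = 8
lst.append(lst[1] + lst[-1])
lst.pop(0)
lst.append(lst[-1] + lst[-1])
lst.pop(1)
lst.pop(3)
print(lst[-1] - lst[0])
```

9

append lst[1]+lst[-1] = 7+2 = 9 → [4, 7, 2, 9]
lst[1] = 8 → [4, 8, 2, 9]
append lst[1]+lst[-1] = 8+9 = 17 → [4, 8, 2, 9, 17]
pop(0) removes 4 → [8, 2, 9, 17]
append lst[-1]+lst[-1] = 17+17 = 34 → [8, 2, 9, 17, 34]
pop(1) removes 2 → [8, 9, 17, 34]
pop(3) removes 34 → [8, 9, 17]
lst[-1]-lst[0] = 17-8 = 9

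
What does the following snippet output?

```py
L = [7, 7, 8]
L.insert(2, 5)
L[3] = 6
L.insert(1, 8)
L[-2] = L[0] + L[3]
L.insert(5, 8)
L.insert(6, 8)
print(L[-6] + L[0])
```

15

insert 5 at 2 → [7, 7, 5, 8]
L[3] = 6 → [7, 7, 5, 6]
insert 8 at 1 → [7, 8, 7, 5, 6]
L[-2] = L[0]+L[3] = 7+5 = 12 → [7, 8, 7, 12, 6]
insert 8 at 5 → [7, 8, 7, 12, 6, 8]
insert 8 at 6 → [7, 8, 7, 12, 6, 8, 8]
L[-6]+L[0] = 8+7 = 15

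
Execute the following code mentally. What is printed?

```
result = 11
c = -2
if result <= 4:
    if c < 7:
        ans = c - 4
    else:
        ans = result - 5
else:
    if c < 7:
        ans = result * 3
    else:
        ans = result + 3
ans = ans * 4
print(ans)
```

132

result=11, c=-2
result <= 4 is False; c < 7 is True
→ ans = result * 3 = 33
ans = 33*4 = 132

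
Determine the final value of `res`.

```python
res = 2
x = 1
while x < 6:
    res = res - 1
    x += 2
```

-1

x=1: res = 2-1 = 1
x=3: res = 1-1 = 0
x=5: res = 0-1 = -1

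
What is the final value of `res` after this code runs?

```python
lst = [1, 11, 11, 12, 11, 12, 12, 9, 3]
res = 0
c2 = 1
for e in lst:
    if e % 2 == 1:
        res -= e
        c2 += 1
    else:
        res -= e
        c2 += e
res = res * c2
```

-3526

e=1: odd, res = 0-1 = -1; c2=2
e=11: odd, res = (-1)-11 = -12; c2=3
e=11: odd, res = (-12)-11 = -23; c2=4
e=12: not odd, res = (-23)-12 = -35; c2=16
e=11: odd, res = (-35)-11 = -46; c2=17
e=12: not odd, res = (-46)-12 = -58; c2=29
e=12: not odd, res = (-58)-12 = -70; c2=41
e=9: odd, res = (-70)-9 = -79; c2=42
e=3: odd, res = (-79)-3 = -82; c2=43
res*c2 = (-82)*43 = -3526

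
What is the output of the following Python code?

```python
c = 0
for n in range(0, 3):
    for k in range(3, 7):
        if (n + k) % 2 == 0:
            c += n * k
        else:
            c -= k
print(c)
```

2

n=0,k=3: odd sum, c = 0-3 = -3
n=0,k=4: even sum, c = (-3)+0 = -3
n=0,k=5: odd sum, c = (-3)-5 = -8
n=0,k=6: even sum, c = (-8)+0 = -8
n=1,k=3: even sum, c = (-8)+3 = -5
n=1,k=4: odd sum, c = (-5)-4 = -9
n=1,k=5: even sum, c = (-9)+5 = -4
n=1,k=6: odd sum, c = (-4)-6 = -10
n=2,k=3: odd sum, c = (-10)-3 = -13
n=2,k=4: even sum, c = (-13)+8 = -5
n=2,k=5: odd sum, c = (-5)-5 = -10
n=2,k=6: even sum, c = (-10)+12 = 2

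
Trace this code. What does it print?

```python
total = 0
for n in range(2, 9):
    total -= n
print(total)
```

n=2: total = 0-2 = -2
n=3: total = (-2)-3 = -5
n=4: total = (-5)-4 = -9
n=5: total = (-9)-5 = -14
n=6: total = (-14)-6 = -20
n=7: total = (-20)-7 = -27
n=8: total = (-27)-8 = -35

-35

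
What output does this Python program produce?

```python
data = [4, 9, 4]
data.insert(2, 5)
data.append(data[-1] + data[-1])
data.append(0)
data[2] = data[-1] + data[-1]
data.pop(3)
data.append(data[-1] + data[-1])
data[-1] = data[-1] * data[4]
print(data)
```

insert 5 at 2 → [4, 9, 5, 4]
append data[-1]+data[-1] = 4+4 = 8 → [4, 9, 5, 4, 8]
append 0 → [4, 9, 5, 4, 8, 0]
data[2] = data[-1]+data[-1] = 0+0 = 0 → [4, 9, 0, 4, 8, 0]
pop(3) removes 4 → [4, 9, 0, 8, 0]
append data[-1]+data[-1] = 0+0 = 0 → [4, 9, 0, 8, 0, 0]
data[-1] = data[-1]*data[4] = 0*0 = 0 → [4, 9, 0, 8, 0, 0]

[4, 9, 0, 8, 0, 0]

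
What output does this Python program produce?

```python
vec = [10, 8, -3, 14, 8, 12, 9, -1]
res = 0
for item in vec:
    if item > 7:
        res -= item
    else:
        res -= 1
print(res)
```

-63

item=10: >7, res = 0-10 = -10
item=8: >7, res = (-10)-8 = -18
item=-3: not >7, res = (-18)-1 = -19
item=14: >7, res = (-19)-14 = -33
item=8: >7, res = (-33)-8 = -41
item=12: >7, res = (-41)-12 = -53
item=9: >7, res = (-53)-9 = -62
item=-1: not >7, res = (-62)-1 = -63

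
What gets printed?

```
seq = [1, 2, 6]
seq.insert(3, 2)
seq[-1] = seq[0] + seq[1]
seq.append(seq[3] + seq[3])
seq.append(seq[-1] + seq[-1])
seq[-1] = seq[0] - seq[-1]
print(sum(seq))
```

7

insert 2 at 3 → [1, 2, 6, 2]
seq[-1] = seq[0]+seq[1] = 1+2 = 3 → [1, 2, 6, 3]
append seq[3]+seq[3] = 3+3 = 6 → [1, 2, 6, 3, 6]
append seq[-1]+seq[-1] = 6+6 = 12 → [1, 2, 6, 3, 6, 12]
seq[-1] = seq[0]-seq[-1] = 1-12 = -11 → [1, 2, 6, 3, 6, -11]
sum = 7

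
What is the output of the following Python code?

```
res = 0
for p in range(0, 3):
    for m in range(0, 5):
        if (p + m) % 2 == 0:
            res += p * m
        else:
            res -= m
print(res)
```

p=0,m=0: even sum, res = 0+0 = 0
p=0,m=1: odd sum, res = 0-1 = -1
p=0,m=2: even sum, res = (-1)+0 = -1
p=0,m=3: odd sum, res = (-1)-3 = -4
p=0,m=4: even sum, res = (-4)+0 = -4
p=1,m=0: odd sum, res = (-4)-0 = -4
p=1,m=1: even sum, res = (-4)+1 = -3
p=1,m=2: odd sum, res = (-3)-2 = -5
p=1,m=3: even sum, res = (-5)+3 = -2
p=1,m=4: odd sum, res = (-2)-4 = -6
p=2,m=0: even sum, res = (-6)+0 = -6
p=2,m=1: odd sum, res = (-6)-1 = -7
p=2,m=2: even sum, res = (-7)+4 = -3
p=2,m=3: odd sum, res = (-3)-3 = -6
p=2,m=4: even sum, res = (-6)+8 = 2

2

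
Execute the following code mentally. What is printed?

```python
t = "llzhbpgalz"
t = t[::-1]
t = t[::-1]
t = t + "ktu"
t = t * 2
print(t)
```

reverse → 'zlagpbhzll'
reverse → 'llzhbpgalz'
+ 'ktu' → 'llzhbpgalzktu'
repeat ×2 → 'llzhbpgalzktullzhbpgalzktu'

llzhbpgalzktullzhbpgalzktu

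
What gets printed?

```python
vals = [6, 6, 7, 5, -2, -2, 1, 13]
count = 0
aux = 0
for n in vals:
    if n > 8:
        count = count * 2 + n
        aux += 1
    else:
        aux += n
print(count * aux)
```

286

n=6: not >8; aux=6
n=6: not >8; aux=12
n=7: not >8; aux=19
n=5: not >8; aux=24
n=-2: not >8; aux=22
n=-2: not >8; aux=20
n=1: not >8; aux=21
n=13: >8, count = 0*2+13 = 13; aux=22
count*aux = 13*22 = 286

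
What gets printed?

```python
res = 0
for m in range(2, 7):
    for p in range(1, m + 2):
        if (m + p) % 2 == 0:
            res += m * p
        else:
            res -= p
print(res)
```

m=2,p=1: odd sum, res = 0-1 = -1
m=2,p=2: even sum, res = (-1)+4 = 3
m=2,p=3: odd sum, res = 3-3 = 0
m=3,p=1: even sum, res = 0+3 = 3
m=3,p=2: odd sum, res = 3-2 = 1
m=3,p=3: even sum, res = 1+9 = 10
m=3,p=4: odd sum, res = 10-4 = 6
m=4,p=1: odd sum, res = 6-1 = 5
m=4,p=2: even sum, res = 5+8 = 13
m=4,p=3: odd sum, res = 13-3 = 10
m=4,p=4: even sum, res = 10+16 = 26
m=4,p=5: odd sum, res = 26-5 = 21
m=5,p=1: even sum, res = 21+5 = 26
m=5,p=2: odd sum, res = 26-2 = 24
m=5,p=3: even sum, res = 24+15 = 39
m=5,p=4: odd sum, res = 39-4 = 35
m=5,p=5: even sum, res = 35+25 = 60
m=5,p=6: odd sum, res = 60-6 = 54
m=6,p=1: odd sum, res = 54-1 = 53
m=6,p=2: even sum, res = 53+12 = 65
m=6,p=3: odd sum, res = 65-3 = 62
m=6,p=4: even sum, res = 62+24 = 86
m=6,p=5: odd sum, res = 86-5 = 81
m=6,p=6: even sum, res = 81+36 = 117
m=6,p=7: odd sum, res = 117-7 = 110

110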